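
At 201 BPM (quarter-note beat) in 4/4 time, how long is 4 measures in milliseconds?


Reasoning:
Quarter-note beat duration = 60000 / 201 ms
Beats per measure (4/4) = 4
One measure = 4 × 60000 / 201 = 240000 / 201 ms
4 measures = 4 × 240000 / 201 = 960000 / 201
= 4776.1 ms


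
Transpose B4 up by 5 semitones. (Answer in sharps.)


Step by step:
B4: chromatic position 11 in octave 4 → absolute = 4×12 + 11 = 59
Transpose up 5: 59 + 5 = 64
64 = 5×12 + 4 → E in octave 5
Result = E5


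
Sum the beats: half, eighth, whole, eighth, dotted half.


Solution.
Beat values:
  half = 2 beats
  eighth = 0.5 beats
  whole = 4 beats
  eighth = 0.5 beats
  dotted half = 3 beats
Sum = 2 + 0.5 + 4 + 0.5 + 3
= 10 beats


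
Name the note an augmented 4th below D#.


Solution.
A 4th spans 4 letter names, so from D we land on A
An augmented 4th = 6 semitones below D#
Spell A at that pitch: A
= A


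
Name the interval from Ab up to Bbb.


Reasoning:
Letter names: A → B spans 2 letter names → a 2nd
Semitones: Ab → Bbb = 1 half-step
A 2nd of 1 semitone is a minor 2nd
= minor 2nd


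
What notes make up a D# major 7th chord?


Step by step:
Major 7th chord = root + major 3rd + perfect 5th + major 7th
Seventh chords stack in thirds, so the letter names are D-F-A-C
Root: D#
Major 3rd above D#: F##
Perfect 5th above D#: A#
Major 7th above D#: C##
Chord = D# F## A# C##


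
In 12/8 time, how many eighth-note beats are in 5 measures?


Reasoning:
Time signature 12/8: the bottom number 8 means the eighth note gets one count
The top number 12 means 12 eighth-note beats per measure
Total = 12 × 5 measures
= 60 eighth-note beats


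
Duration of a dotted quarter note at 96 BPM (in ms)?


Step by step:
One quarter-note beat = 60000 / BPM = 60000 / 96 ms
Dotted quarter note = 3/2 × quarter note
Duration = 3/2 × 60000 / 96 = 90000 / 96
= 937.5 ms


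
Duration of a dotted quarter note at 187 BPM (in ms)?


One quarter-note beat = 60000 / BPM = 60000 / 187 ms
Dotted quarter note = 3/2 × quarter note
Duration = 3/2 × 60000 / 187 = 90000 / 187
= 481.3 ms


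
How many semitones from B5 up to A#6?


Working:
Absolute semitone position = octave×12 + chromatic position
B5: 5×12 + 11 = 71
A#6: 6×12 + 10 = 82
Difference = 82 - 71 = 11
= 11 semitones


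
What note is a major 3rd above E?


Working:
A 3rd spans 3 letter names, so from E we land on G
A major 3rd = 4 semitones above E
Spell G at that pitch: G#
= G#


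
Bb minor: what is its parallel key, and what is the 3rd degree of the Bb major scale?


Let's work it out.
Parallel keys share the same tonic but differ in mode
Bb minor → parallel is Bb major
Bb major scale: Bb C D Eb F G A
= Bb major; 3rd degree = D


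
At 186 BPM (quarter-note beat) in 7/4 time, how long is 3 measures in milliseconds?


Reasoning:
Quarter-note beat duration = 60000 / 186 ms
Beats per measure (7/4) = 7
One measure = 7 × 60000 / 186 = 420000 / 186 ms
3 measures = 3 × 420000 / 186 = 1260000 / 186
= 6774.2 ms


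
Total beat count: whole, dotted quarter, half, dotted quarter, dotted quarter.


Let's work it out.
Beat values:
  whole = 4 beats
  dotted quarter = 1.5 beats
  half = 2 beats
  dotted quarter = 1.5 beats
  dotted quarter = 1.5 beats
Sum = 4 + 1.5 + 2 + 1.5 + 1.5
= 10.5 beats


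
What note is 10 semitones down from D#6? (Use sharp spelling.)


Reasoning:
D#6: chromatic position 3 in octave 6 → absolute = 6×12 + 3 = 75
Transpose down 10: 75 - 10 = 65
65 = 5×12 + 5 → F in octave 5
Result = F5


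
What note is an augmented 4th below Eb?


Step by step:
A 4th spans 4 letter names, so from E we land on B
An augmented 4th = 6 semitones below Eb
Spell B at that pitch: Bbb
= Bbb


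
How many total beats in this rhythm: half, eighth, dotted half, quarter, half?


Solution.
Beat values:
  half = 2 beats
  eighth = 0.5 beats
  dotted half = 3 beats
  quarter = 1 beat
  half = 2 beats
Sum = 2 + 0.5 + 3 + 1 + 2
= 8.5 beats


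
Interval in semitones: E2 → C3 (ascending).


Step by step:
Absolute semitone position = octave×12 + chromatic position
E2: 2×12 + 4 = 28
C3: 3×12 + 0 = 36
Difference = 36 - 28 = 8
= 8 semitones


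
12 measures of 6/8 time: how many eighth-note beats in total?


Reasoning:
Time signature 6/8: the bottom number 8 means the eighth note gets one count
The top number 6 means 6 eighth-note beats per measure
Total = 6 × 12 measures
= 72 eighth-note beats


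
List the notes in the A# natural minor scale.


Natural minor scale pattern: W-H-W-W-H-W-W (2-1-2-2-1-2-2 semitones)
Starting from A#:
  A# + 2 semitones → B#
  B# + 1 semitone → C#
  C# + 2 semitones → D#
  D# + 2 semitones → E#
  E# + 1 semitone → F#
  F# + 2 semitones → G#
  G# + 2 semitones → A#
Scale = A# B# C# D# E# F# G#


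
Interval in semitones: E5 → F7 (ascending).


Let's work it out.
Absolute semitone position = octave×12 + chromatic position
E5: 5×12 + 4 = 64
F7: 7×12 + 5 = 89
Difference = 89 - 64 = 25
= 25 semitones


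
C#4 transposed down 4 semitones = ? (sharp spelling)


Let's work it out.
C#4: chromatic position 1 in octave 4 → absolute = 4×12 + 1 = 49
Transpose down 4: 49 - 4 = 45
45 = 3×12 + 9 → A in octave 3
Result = A3


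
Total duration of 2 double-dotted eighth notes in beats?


Working:
Base eighth note = 1/2 beats
Dot 1 adds half the previous value: +1/4
Dot 2 adds half the previous value: +1/8
One double-dotted eighth = 1/2 + 1/4 + 1/8 = 7/8
2 of them = 2 × 7/8 = 7/4
= 7/4 beats


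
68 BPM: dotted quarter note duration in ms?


Solution.
One quarter-note beat = 60000 / BPM = 60000 / 68 ms
Dotted quarter note = 3/2 × quarter note
Duration = 3/2 × 60000 / 68 = 90000 / 68
= 1323.5 ms


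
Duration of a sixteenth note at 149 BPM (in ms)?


One quarter-note beat = 60000 / BPM = 60000 / 149 ms
Sixteenth note = 1/4 × quarter note
Duration = 1/4 × 60000 / 149 = 15000 / 149
= 100.7 ms


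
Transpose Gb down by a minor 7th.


Reasoning:
minor 7th: 7 letter names, 10 semitones
Letter: G - 6 → A
Pitch: Gb - 10 semitones, spelled as an A → Ab
= Ab


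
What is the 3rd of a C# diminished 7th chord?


Working:
Diminished 7th chord = root + minor 3rd + diminished 5th + diminished 7th
Seventh chords stack in thirds, so the letter names are C-E-G-B
Root: C#
Minor 3rd above C#: E
Diminished 5th above C#: G
Diminished 7th above C#: Bb
The 3rd = E


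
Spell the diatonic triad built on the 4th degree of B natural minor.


B natural minor scale: B C# D E F# G A
Diatonic triad on degree 4 stacks scale notes 4, 6, 1: E G B
E→G = 3 semitones; E→B = 7 semitones → minor triad
= E G B (minor)


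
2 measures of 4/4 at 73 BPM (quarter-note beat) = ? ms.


Let's work it out.
Quarter-note beat duration = 60000 / 73 ms
Beats per measure (4/4) = 4
One measure = 4 × 60000 / 73 = 240000 / 73 ms
2 measures = 2 × 240000 / 73 = 480000 / 73
= 6575.3 ms


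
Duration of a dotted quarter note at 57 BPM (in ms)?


Working:
One quarter-note beat = 60000 / BPM = 60000 / 57 ms
Dotted quarter note = 3/2 × quarter note
Duration = 3/2 × 60000 / 57 = 90000 / 57
= 1578.9 ms


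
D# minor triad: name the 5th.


Step by step:
Minor triad = root + minor 3rd (3 semitones) + perfect 5th (7 semitones)
A triad on D# stacks thirds, so the chord tones use letter names D-F-A
Root: D#
Minor 3rd above D#: F#
Perfect 5th above D#: A#
The 5th = A#


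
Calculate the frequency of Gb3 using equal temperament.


f = 440 × 2^(n/12) where n = semitones from A4
Gb3: -15 semitones from A4
f = 440 × 2^(-15/12)
f = 185.00 Hz


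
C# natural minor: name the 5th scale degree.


Reasoning:
Natural minor scale pattern: W-H-W-W-H-W-W (2-1-2-2-1-2-2 semitones)
Starting from C#:
  C# + 2 semitones → D#
  D# + 1 semitone → E
  E + 2 semitones → F#
  F# + 2 semitones → G#
  G# + 1 semitone → A
  A + 2 semitones → B
  B + 2 semitones → C#
Scale: C# D# E F# G# A B
Degree 5 = G#


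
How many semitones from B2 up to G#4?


Working:
Absolute semitone position = octave×12 + chromatic position
B2: 2×12 + 11 = 35
G#4: 4×12 + 8 = 56
Difference = 56 - 35 = 21
= 21 semitones


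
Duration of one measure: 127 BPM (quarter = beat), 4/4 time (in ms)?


Solution.
Quarter-note beat duration = 60000 / 127 ms
Beats per measure (4/4) = 4
One measure = 4 × 60000 / 127 = 240000 / 127 ms
= 1889.8 ms


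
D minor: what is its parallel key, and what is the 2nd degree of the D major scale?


Parallel keys share the same tonic but differ in mode
D minor → parallel is D major
D major scale: D E F# G A B C#
= D major; 2nd degree = E


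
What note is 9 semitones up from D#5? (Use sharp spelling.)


D#5: chromatic position 3 in octave 5 → absolute = 5×12 + 3 = 63
Transpose up 9: 63 + 9 = 72
72 = 6×12 + 0 → C in octave 6
Result = C6


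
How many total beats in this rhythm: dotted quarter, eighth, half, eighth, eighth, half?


Solution.
Beat values:
  dotted quarter = 1.5 beats
  eighth = 0.5 beats
  half = 2 beats
  eighth = 0.5 beats
  eighth = 0.5 beats
  half = 2 beats
Sum = 1.5 + 0.5 + 2 + 0.5 + 0.5 + 2
= 7 beats


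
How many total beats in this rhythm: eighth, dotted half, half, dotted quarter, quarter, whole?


Step by step:
Beat values:
  eighth = 0.5 beats
  dotted half = 3 beats
  half = 2 beats
  dotted quarter = 1.5 beats
  quarter = 1 beat
  whole = 4 beats
Sum = 0.5 + 3 + 2 + 1.5 + 1 + 4
= 12 beats


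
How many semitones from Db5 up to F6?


Absolute semitone position = octave×12 + chromatic position
Db5: 5×12 + 1 = 61
F6: 6×12 + 5 = 77
Difference = 77 - 61 = 16
= 16 semitones


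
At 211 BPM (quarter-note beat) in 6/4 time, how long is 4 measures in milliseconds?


Working:
Quarter-note beat duration = 60000 / 211 ms
Beats per measure (6/4) = 6
One measure = 6 × 60000 / 211 = 360000 / 211 ms
4 measures = 4 × 360000 / 211 = 1440000 / 211
= 6824.6 ms


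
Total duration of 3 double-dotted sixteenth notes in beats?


Step by step:
Base sixteenth note = 1/4 beats
Dot 1 adds half the previous value: +1/8
Dot 2 adds half the previous value: +1/16
One double-dotted sixteenth = 1/4 + 1/8 + 1/16 = 7/16
3 of them = 3 × 7/16 = 21/16
= 21/16 beats


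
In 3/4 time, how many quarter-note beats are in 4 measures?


Solution.
Time signature 3/4: the bottom number 4 means the quarter note gets one count
The top number 3 means 3 quarter-note beats per measure
Total = 3 × 4 measures
= 12 quarter-note beats


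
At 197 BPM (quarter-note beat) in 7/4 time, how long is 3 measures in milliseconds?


Working:
Quarter-note beat duration = 60000 / 197 ms
Beats per measure (7/4) = 7
One measure = 7 × 60000 / 197 = 420000 / 197 ms
3 measures = 3 × 420000 / 197 = 1260000 / 197
= 6395.9 ms


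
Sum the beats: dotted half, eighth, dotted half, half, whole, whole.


Beat values:
  dotted half = 3 beats
  eighth = 0.5 beats
  dotted half = 3 beats
  half = 2 beats
  whole = 4 beats
  whole = 4 beats
Sum = 3 + 0.5 + 3 + 2 + 4 + 4
= 16.5 beats


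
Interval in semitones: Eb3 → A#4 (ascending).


Absolute semitone position = octave×12 + chromatic position
Eb3: 3×12 + 3 = 39
A#4: 4×12 + 10 = 58
Difference = 58 - 39 = 19
= 19 semitones


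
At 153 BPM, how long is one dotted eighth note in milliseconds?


One quarter-note beat = 60000 / BPM = 60000 / 153 ms
Dotted eighth note = 3/4 × quarter note
Duration = 3/4 × 60000 / 153 = 45000 / 153
= 294.1 ms


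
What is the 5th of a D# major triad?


Let's work it out.
Major triad = root + major 3rd (4 semitones) + perfect 5th (7 semitones)
A triad on D# stacks thirds, so the chord tones use letter names D-F-A
Root: D#
Major 3rd above D#: F##
Perfect 5th above D#: A#
The 5th = A#


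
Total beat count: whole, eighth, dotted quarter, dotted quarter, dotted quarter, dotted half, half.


Reasoning:
Beat values:
  whole = 4 beats
  eighth = 0.5 beats
  dotted quarter = 1.5 beats
  dotted quarter = 1.5 beats
  dotted quarter = 1.5 beats
  dotted half = 3 beats
  half = 2 beats
Sum = 4 + 0.5 + 1.5 + 1.5 + 1.5 + 3 + 2
= 14 beats


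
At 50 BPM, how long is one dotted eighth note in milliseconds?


Solution.
One quarter-note beat = 60000 / BPM = 60000 / 50 ms
Dotted eighth note = 3/4 × quarter note
Duration = 3/4 × 60000 / 50 = 45000 / 50
= 900.0 ms


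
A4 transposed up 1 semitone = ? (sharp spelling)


Solution.
A4: chromatic position 9 in octave 4 → absolute = 4×12 + 9 = 57
Transpose up 1: 57 + 1 = 58
58 = 4×12 + 10 → A# in octave 4
Result = A#4


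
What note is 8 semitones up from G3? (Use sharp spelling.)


G3: chromatic position 7 in octave 3 → absolute = 3×12 + 7 = 43
Transpose up 8: 43 + 8 = 51
51 = 4×12 + 3 → D# in octave 4
Result = D#4


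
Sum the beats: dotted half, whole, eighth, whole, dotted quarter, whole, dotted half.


Beat values:
  dotted half = 3 beats
  whole = 4 beats
  eighth = 0.5 beats
  whole = 4 beats
  dotted quarter = 1.5 beats
  whole = 4 beats
  dotted half = 3 beats
Sum = 3 + 4 + 0.5 + 4 + 1.5 + 4 + 3
= 20 beats


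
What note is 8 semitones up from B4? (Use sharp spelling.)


Let's work it out.
B4: chromatic position 11 in octave 4 → absolute = 4×12 + 11 = 59
Transpose up 8: 59 + 8 = 67
67 = 5×12 + 7 → G in octave 5
Result = G5


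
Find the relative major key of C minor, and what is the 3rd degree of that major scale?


The relative major shares the key signature and is a minor 3rd above the minor tonic
A minor 3rd above C is Eb
→ relative major of C minor is Eb major
Eb major scale: Eb F G Ab Bb C D
= Eb major; 3rd degree = G


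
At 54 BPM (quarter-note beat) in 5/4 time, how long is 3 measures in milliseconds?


Quarter-note beat duration = 60000 / 54 ms
Beats per measure (5/4) = 5
One measure = 5 × 60000 / 54 = 300000 / 54 ms
3 measures = 3 × 300000 / 54 = 900000 / 54
= 16666.7 ms


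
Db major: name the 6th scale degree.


Major scale pattern: W-W-H-W-W-W-H (2-2-1-2-2-2-1 semitones)
Starting from Db:
  Db + 2 semitones → Eb
  Eb + 2 semitones → F
  F + 1 semitone → Gb
  Gb + 2 semitones → Ab
  Ab + 2 semitones → Bb
  Bb + 2 semitones → C
  C + 1 semitone → Db
Scale: Db Eb F Gb Ab Bb C
Degree 6 = Bb


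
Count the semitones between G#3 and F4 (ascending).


Absolute semitone position = octave×12 + chromatic position
G#3: 3×12 + 8 = 44
F4: 4×12 + 5 = 53
Difference = 53 - 44 = 9
= 9 semitones


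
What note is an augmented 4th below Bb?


Reasoning:
A 4th spans 4 letter names, so from B we land on F
An augmented 4th = 6 semitones below Bb
Spell F at that pitch: Fb
= Fb


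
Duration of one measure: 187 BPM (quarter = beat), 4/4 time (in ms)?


Working:
Quarter-note beat duration = 60000 / 187 ms
Beats per measure (4/4) = 4
One measure = 4 × 60000 / 187 = 240000 / 187 ms
= 1283.4 ms


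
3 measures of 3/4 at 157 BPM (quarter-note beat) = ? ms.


Solution.
Quarter-note beat duration = 60000 / 157 ms
Beats per measure (3/4) = 3
One measure = 3 × 60000 / 157 = 180000 / 157 ms
3 measures = 3 × 180000 / 157 = 540000 / 157
= 3439.5 ms


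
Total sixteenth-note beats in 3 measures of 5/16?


Working:
Time signature 5/16: the bottom number 16 means the sixteenth note gets one count
The top number 5 means 5 sixteenth-note beats per measure
Total = 5 × 3 measures
= 15 sixteenth-note beats


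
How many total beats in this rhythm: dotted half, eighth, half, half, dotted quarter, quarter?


Reasoning:
Beat values:
  dotted half = 3 beats
  eighth = 0.5 beats
  half = 2 beats
  half = 2 beats
  dotted quarter = 1.5 beats
  quarter = 1 beat
Sum = 3 + 0.5 + 2 + 2 + 1.5 + 1
= 10 beats


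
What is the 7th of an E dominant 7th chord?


Dominant 7th chord = root + major 3rd + perfect 5th + minor 7th
Seventh chords stack in thirds, so the letter names are E-G-B-D
Root: E
Major 3rd above E: G#
Perfect 5th above E: B
Minor 7th above E: D
The 7th = D


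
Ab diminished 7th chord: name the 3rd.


Step by step:
Diminished 7th chord = root + minor 3rd + diminished 5th + diminished 7th
Seventh chords stack in thirds, so the letter names are A-C-E-G
Root: Ab
Minor 3rd above Ab: Cb
Diminished 5th above Ab: Ebb
Diminished 7th above Ab: Gbb
The 3rd = Cb


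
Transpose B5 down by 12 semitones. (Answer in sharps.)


B5: chromatic position 11 in octave 5 → absolute = 5×12 + 11 = 71
Transpose down 12: 71 - 12 = 59
59 = 4×12 + 11 → B in octave 4
Result = B4


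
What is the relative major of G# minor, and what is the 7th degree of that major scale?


The relative major shares the key signature and is a minor 3rd above the minor tonic
A minor 3rd above G# is B
→ relative major of G# minor is B major
B major scale: B C# D# E F# G# A#
= B major; 7th degree = A#


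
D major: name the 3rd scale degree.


Reasoning:
Major scale pattern: W-W-H-W-W-W-H (2-2-1-2-2-2-1 semitones)
Starting from D:
  D + 2 semitones → E
  E + 2 semitones → F#
  F# + 1 semitone → G
  G + 2 semitones → A
  A + 2 semitones → B
  B + 2 semitones → C#
  C# + 1 semitone → D
Scale: D E F# G A B C#
Degree 3 = F#


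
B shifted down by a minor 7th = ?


minor 7th: 7 letter names, 10 semitones
Letter: B - 6 → C
Pitch: B - 10 semitones, spelled as a C → C#
= C#


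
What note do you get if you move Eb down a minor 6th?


Working:
minor 6th: 6 letter names, 8 semitones
Letter: E - 5 → G
Pitch: Eb - 8 semitones, spelled as a G → G
= G


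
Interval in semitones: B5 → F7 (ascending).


Working:
Absolute semitone position = octave×12 + chromatic position
B5: 5×12 + 11 = 71
F7: 7×12 + 5 = 89
Difference = 89 - 71 = 18
= 18 semitones


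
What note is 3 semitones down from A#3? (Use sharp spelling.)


Solution.
A#3: chromatic position 10 in octave 3 → absolute = 3×12 + 10 = 46
Transpose down 3: 46 - 3 = 43
43 = 3×12 + 7 → G in octave 3
Result = G3


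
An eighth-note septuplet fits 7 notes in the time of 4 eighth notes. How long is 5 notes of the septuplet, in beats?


Let's work it out.
Septuplet: 7 notes occupy the space of 4 eighth notes
Space = 4 × 1/2 = 2 beats
Each septuplet note = 2 / 7 = 2/7 beats
5 notes = 5 × 2/7 = 10/7
= 10/7 beats


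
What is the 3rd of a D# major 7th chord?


Major 7th chord = root + major 3rd + perfect 5th + major 7th
Seventh chords stack in thirds, so the letter names are D-F-A-C
Root: D#
Major 3rd above D#: F##
Perfect 5th above D#: A#
Major 7th above D#: C##
The 3rd = F##


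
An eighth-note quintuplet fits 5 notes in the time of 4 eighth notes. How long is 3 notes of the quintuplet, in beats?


Quintuplet: 5 notes occupy the space of 4 eighth notes
Space = 4 × 1/2 = 2 beats
Each quintuplet note = 2 / 5 = 2/5 beats
3 notes = 3 × 2/5 = 6/5
= 6/5 beats


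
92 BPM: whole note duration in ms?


Working:
One quarter-note beat = 60000 / BPM = 60000 / 92 ms
Whole note = 4 × quarter note
Duration = 4 × 60000 / 92 = 240000 / 92
= 2608.7 ms


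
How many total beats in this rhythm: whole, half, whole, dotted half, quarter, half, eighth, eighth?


Working:
Beat values:
  whole = 4 beats
  half = 2 beats
  whole = 4 beats
  dotted half = 3 beats
  quarter = 1 beat
  half = 2 beats
  eighth = 0.5 beats
  eighth = 0.5 beats
Sum = 4 + 2 + 4 + 3 + 1 + 2 + 0.5 + 0.5
= 17 beats


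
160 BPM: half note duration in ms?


Step by step:
One quarter-note beat = 60000 / BPM = 60000 / 160 ms
Half note = 2 × quarter note
Duration = 2 × 60000 / 160 = 120000 / 160
= 750.0 ms


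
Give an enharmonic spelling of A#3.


Let's work it out.
Enharmonic notes sound the same pitch but are spelled with different letter names
A# and Bb name the same pitch class
= Bb3


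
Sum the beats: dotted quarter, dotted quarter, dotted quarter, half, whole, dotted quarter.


Step by step:
Beat values:
  dotted quarter = 1.5 beats
  dotted quarter = 1.5 beats
  dotted quarter = 1.5 beats
  half = 2 beats
  whole = 4 beats
  dotted quarter = 1.5 beats
Sum = 1.5 + 1.5 + 1.5 + 2 + 4 + 1.5
= 12 beats


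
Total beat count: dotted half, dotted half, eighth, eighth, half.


Let's work it out.
Beat values:
  dotted half = 3 beats
  dotted half = 3 beats
  eighth = 0.5 beats
  eighth = 0.5 beats
  half = 2 beats
Sum = 3 + 3 + 0.5 + 0.5 + 2
= 9 beats


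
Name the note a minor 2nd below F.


Reasoning:
A 2nd spans 2 letter names, so from F we land on E
A minor 2nd = 1 semitone below F
Spell E at that pitch: E
= E


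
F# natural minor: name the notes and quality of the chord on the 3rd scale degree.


Reasoning:
F# natural minor scale: F# G# A B C# D E
Diatonic triad on degree 3 stacks scale notes 3, 5, 7: A C# E
A→C# = 4 semitones; A→E = 7 semitones → major triad
= A C# E (major)


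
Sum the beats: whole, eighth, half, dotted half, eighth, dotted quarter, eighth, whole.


Let's work it out.
Beat values:
  whole = 4 beats
  eighth = 0.5 beats
  half = 2 beats
  dotted half = 3 beats
  eighth = 0.5 beats
  dotted quarter = 1.5 beats
  eighth = 0.5 beats
  whole = 4 beats
Sum = 4 + 0.5 + 2 + 3 + 0.5 + 1.5 + 0.5 + 4
= 16 beats


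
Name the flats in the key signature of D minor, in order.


Flat minor keys: A(0), D(1), G(2), C(3), F(4), Bb(5), Eb(6), Ab(7)
D minor has 1 flat
Order of flats: Bb Eb Ab Db Gb Cb Fb → first 1: Bb
= Bb


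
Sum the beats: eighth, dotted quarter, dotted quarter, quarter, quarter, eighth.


Working:
Beat values:
  eighth = 0.5 beats
  dotted quarter = 1.5 beats
  dotted quarter = 1.5 beats
  quarter = 1 beat
  quarter = 1 beat
  eighth = 0.5 beats
Sum = 0.5 + 1.5 + 1.5 + 1 + 1 + 0.5
= 6 beats


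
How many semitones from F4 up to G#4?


Absolute semitone position = octave×12 + chromatic position
F4: 4×12 + 5 = 53
G#4: 4×12 + 8 = 56
Difference = 56 - 53 = 3
= 3 semitones


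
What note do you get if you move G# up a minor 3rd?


Working:
minor 3rd: 3 letter names, 3 semitones
Letter: G + 2 → B
Pitch: G# + 3 semitones, spelled as a B → B
= B


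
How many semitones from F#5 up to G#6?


Solution.
Absolute semitone position = octave×12 + chromatic position
F#5: 5×12 + 6 = 66
G#6: 6×12 + 8 = 80
Difference = 80 - 66 = 14
= 14 semitones


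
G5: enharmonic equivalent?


Working:
Enharmonic notes sound the same pitch but are spelled with different letter names
G and Abb name the same pitch class
= Abb5


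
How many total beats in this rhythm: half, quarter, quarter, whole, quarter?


Working:
Beat values:
  half = 2 beats
  quarter = 1 beat
  quarter = 1 beat
  whole = 4 beats
  quarter = 1 beat
Sum = 2 + 1 + 1 + 4 + 1
= 9 beats


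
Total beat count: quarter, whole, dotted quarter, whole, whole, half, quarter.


Beat values:
  quarter = 1 beat
  whole = 4 beats
  dotted quarter = 1.5 beats
  whole = 4 beats
  whole = 4 beats
  half = 2 beats
  quarter = 1 beat
Sum = 1 + 4 + 1.5 + 4 + 4 + 2 + 1
= 17.5 beats


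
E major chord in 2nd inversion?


Reasoning:
Root position: E G# B
2nd inversion: move root and 3rd up an octave
Bass note: B
Notes (bottom to top) = B E G#


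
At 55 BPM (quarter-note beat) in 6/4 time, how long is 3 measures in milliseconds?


Solution.
Quarter-note beat duration = 60000 / 55 ms
Beats per measure (6/4) = 6
One measure = 6 × 60000 / 55 = 360000 / 55 ms
3 measures = 3 × 360000 / 55 = 1080000 / 55
= 19636.4 ms


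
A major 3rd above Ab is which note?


Working:
A 3rd spans 3 letter names, so from A we land on C
A major 3rd = 4 semitones above Ab
Spell C at that pitch: C
= C


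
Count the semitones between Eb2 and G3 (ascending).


Let's work it out.
Absolute semitone position = octave×12 + chromatic position
Eb2: 2×12 + 3 = 27
G3: 3×12 + 7 = 43
Difference = 43 - 27 = 16
= 16 semitones


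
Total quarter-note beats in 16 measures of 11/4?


Let's work it out.
Time signature 11/4: the bottom number 4 means the quarter note gets one count
The top number 11 means 11 quarter-note beats per measure
Total = 11 × 16 measures
= 176 quarter-note beats


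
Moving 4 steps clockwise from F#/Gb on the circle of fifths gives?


Let's work it out.
Each clockwise step on the circle of fifths moves up a perfect 5th
From F#/Gb: F#/Gb → Db → Ab → Eb → Bb
= Bb


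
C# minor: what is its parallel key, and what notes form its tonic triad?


Let's work it out.
Parallel keys share the same tonic but differ in mode
C# minor → parallel is C# major
Tonic triad of C# major = C# E# G#
= C# major; triad = C# E# G#


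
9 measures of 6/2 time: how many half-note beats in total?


Time signature 6/2: the bottom number 2 means the half note gets one count
The top number 6 means 6 half-note beats per measure
Total = 6 × 9 measures
= 54 half-note beats


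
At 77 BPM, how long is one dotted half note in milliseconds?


Step by step:
One quarter-note beat = 60000 / BPM = 60000 / 77 ms
Dotted half note = 3 × quarter note
Duration = 3 × 60000 / 77 = 180000 / 77
= 2337.7 ms


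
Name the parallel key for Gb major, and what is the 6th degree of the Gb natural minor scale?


Parallel keys share the same tonic but differ in mode
Gb major → parallel is Gb minor
Gb natural minor scale: Gb Ab Bbb Cb Db Ebb Fb
= Gb minor; 6th degree = Ebb


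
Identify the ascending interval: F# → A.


Step by step:
Letter names: F → A spans 3 letter names → a 3rd
Semitones: F# → A = 3 half-steps
A 3rd of 3 semitones is a minor 3rd
= minor 3rd


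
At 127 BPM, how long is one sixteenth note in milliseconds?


Solution.
One quarter-note beat = 60000 / BPM = 60000 / 127 ms
Sixteenth note = 1/4 × quarter note
Duration = 1/4 × 60000 / 127 = 15000 / 127
= 118.1 ms


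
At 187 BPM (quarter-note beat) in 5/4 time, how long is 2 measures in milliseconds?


Solution.
Quarter-note beat duration = 60000 / 187 ms
Beats per measure (5/4) = 5
One measure = 5 × 60000 / 187 = 300000 / 187 ms
2 measures = 2 × 300000 / 187 = 600000 / 187
= 3208.6 ms


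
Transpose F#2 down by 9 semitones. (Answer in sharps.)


F#2: chromatic position 6 in octave 2 → absolute = 2×12 + 6 = 30
Transpose down 9: 30 - 9 = 21
21 = 1×12 + 9 → A in octave 1
Result = A1


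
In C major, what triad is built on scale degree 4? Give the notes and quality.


Let's work it out.
C major scale: C D E F G A B
Diatonic triad on degree 4 stacks scale notes 4, 6, 1: F A C
F→A = 4 semitones; F→C = 7 semitones → major triad
= F A C (major)


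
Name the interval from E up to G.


Letter names: E → G spans 3 letter names → a 3rd
Semitones: E → G = 3 half-steps
A 3rd of 3 semitones is a minor 3rd
= minor 3rd


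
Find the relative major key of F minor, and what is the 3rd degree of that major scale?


The relative major shares the key signature and is a minor 3rd above the minor tonic
A minor 3rd above F is Ab
→ relative major of F minor is Ab major
Ab major scale: Ab Bb C Db Eb F G
= Ab major; 3rd degree = C


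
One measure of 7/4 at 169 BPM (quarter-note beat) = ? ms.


Working:
Quarter-note beat duration = 60000 / 169 ms
Beats per measure (7/4) = 7
One measure = 7 × 60000 / 169 = 420000 / 169 ms
= 2485.2 ms


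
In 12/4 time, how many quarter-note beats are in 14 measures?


Let's work it out.
Time signature 12/4: the bottom number 4 means the quarter note gets one count
The top number 12 means 12 quarter-note beats per measure
Total = 12 × 14 measures
= 168 quarter-note beats


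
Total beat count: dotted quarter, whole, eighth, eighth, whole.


Step by step:
Beat values:
  dotted quarter = 1.5 beats
  whole = 4 beats
  eighth = 0.5 beats
  eighth = 0.5 beats
  whole = 4 beats
Sum = 1.5 + 4 + 0.5 + 0.5 + 4
= 10.5 beats


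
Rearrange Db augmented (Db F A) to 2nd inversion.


Let's work it out.
Root position: Db F A
2nd inversion: move root and 3rd up an octave
Bass note: A
Notes (bottom to top) = A Db F


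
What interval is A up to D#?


Step by step:
Letter names: A → D spans 4 letter names → a 4th
Semitones: A → D# = 6 half-steps
A 4th of 6 semitones is an augmented 4th
= augmented 4th


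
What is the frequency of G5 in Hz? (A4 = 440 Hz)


f = 440 × 2^(n/12) where n = semitones from A4
G5: 10 semitones from A4
f = 440 × 2^(10/12)
f = 783.99 Hz


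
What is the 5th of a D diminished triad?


Let's work it out.
Diminished triad = root + minor 3rd (3 semitones) + diminished 5th (6 semitones)
A triad on D stacks thirds, so the chord tones use letter names D-F-A
Root: D
Minor 3rd above D: F
Diminished 5th above D: Ab
The 5th = Ab


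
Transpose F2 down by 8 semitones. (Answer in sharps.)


F2: chromatic position 5 in octave 2 → absolute = 2×12 + 5 = 29
Transpose down 8: 29 - 8 = 21
21 = 1×12 + 9 → A in octave 1
Result = A1


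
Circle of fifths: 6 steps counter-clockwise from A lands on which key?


Solution.
Each counter-clockwise step moves down a perfect 5th (= up a perfect 4th)
From A: A → D → G → C → F → Bb → Eb
= Eb


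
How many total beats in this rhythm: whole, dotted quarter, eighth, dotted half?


Reasoning:
Beat values:
  whole = 4 beats
  dotted quarter = 1.5 beats
  eighth = 0.5 beats
  dotted half = 3 beats
Sum = 4 + 1.5 + 0.5 + 3
= 9 beats


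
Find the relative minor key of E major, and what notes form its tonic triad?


Let's work it out.
The relative minor shares the major's key signature and starts on its 6th degree
6th degree = a major 6th above the tonic; a major 6th above E is C#
→ relative minor of E major is C# minor
Tonic triad of C# minor = root + minor 3rd + perfect 5th = C# E G#
= C# minor; triad = C# E G#


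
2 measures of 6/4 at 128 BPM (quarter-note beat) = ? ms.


Quarter-note beat duration = 60000 / 128 ms
Beats per measure (6/4) = 6
One measure = 6 × 60000 / 128 = 360000 / 128 ms
2 measures = 2 × 360000 / 128 = 720000 / 128
= 5625.0 ms


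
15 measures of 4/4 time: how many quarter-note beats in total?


Step by step:
Time signature 4/4: the bottom number 4 means the quarter note gets one count
The top number 4 means 4 quarter-note beats per measure
Total = 4 × 15 measures
= 60 quarter-note beats


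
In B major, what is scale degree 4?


Working:
Major scale pattern: W-W-H-W-W-W-H (2-2-1-2-2-2-1 semitones)
Starting from B:
  B + 2 semitones → C#
  C# + 2 semitones → D#
  D# + 1 semitone → E
  E + 2 semitones → F#
  F# + 2 semitones → G#
  G# + 2 semitones → A#
  A# + 1 semitone → B
Scale: B C# D# E F# G# A#
Degree 4 = E


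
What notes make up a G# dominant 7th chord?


Dominant 7th chord = root + major 3rd + perfect 5th + minor 7th
Seventh chords stack in thirds, so the letter names are G-B-D-F
Root: G#
Major 3rd above G#: B#
Perfect 5th above G#: D#
Minor 7th above G#: F#
Chord = G# B# D# F#


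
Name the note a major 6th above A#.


Solution.
A 6th spans 6 letter names, so from A we land on F
A major 6th = 9 semitones above A#
Spell F at that pitch: F##
= F##


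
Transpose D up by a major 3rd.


Working:
major 3rd: 3 letter names, 4 semitones
Letter: D + 2 → F
Pitch: D + 4 semitones, spelled as an F → F#
= F#


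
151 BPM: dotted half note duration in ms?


One quarter-note beat = 60000 / BPM = 60000 / 151 ms
Dotted half note = 3 × quarter note
Duration = 3 × 60000 / 151 = 180000 / 151
= 1192.1 ms


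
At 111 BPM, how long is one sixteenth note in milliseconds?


One quarter-note beat = 60000 / BPM = 60000 / 111 ms
Sixteenth note = 1/4 × quarter note
Duration = 1/4 × 60000 / 111 = 15000 / 111
= 135.1 ms


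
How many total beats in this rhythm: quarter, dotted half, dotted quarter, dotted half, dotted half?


Beat values:
  quarter = 1 beat
  dotted half = 3 beats
  dotted quarter = 1.5 beats
  dotted half = 3 beats
  dotted half = 3 beats
Sum = 1 + 3 + 1.5 + 3 + 3
= 11.5 beats


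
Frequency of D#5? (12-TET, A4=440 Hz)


f = 440 × 2^(n/12) where n = semitones from A4
D#5: 6 semitones from A4
f = 440 × 2^(6/12)
f = 622.25 Hz


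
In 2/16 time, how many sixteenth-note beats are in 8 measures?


Time signature 2/16: the bottom number 16 means the sixteenth note gets one count
The top number 2 means 2 sixteenth-note beats per measure
Total = 2 × 8 measures
= 16 sixteenth-note beats


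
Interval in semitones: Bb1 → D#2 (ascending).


Step by step:
Absolute semitone position = octave×12 + chromatic position
Bb1: 1×12 + 10 = 22
D#2: 2×12 + 3 = 27
Difference = 27 - 22 = 5
= 5 semitones


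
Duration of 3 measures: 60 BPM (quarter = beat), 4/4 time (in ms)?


Solution.
Quarter-note beat duration = 60000 / 60 ms
Beats per measure (4/4) = 4
One measure = 4 × 60000 / 60 = 240000 / 60 ms
3 measures = 3 × 240000 / 60 = 720000 / 60
= 12000.0 ms


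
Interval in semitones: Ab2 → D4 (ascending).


Let's work it out.
Absolute semitone position = octave×12 + chromatic position
Ab2: 2×12 + 8 = 32
D4: 4×12 + 2 = 50
Difference = 50 - 32 = 18
= 18 semitones


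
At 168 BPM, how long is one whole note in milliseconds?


Working:
One quarter-note beat = 60000 / BPM = 60000 / 168 ms
Whole note = 4 × quarter note
Duration = 4 × 60000 / 168 = 240000 / 168
= 1428.6 ms


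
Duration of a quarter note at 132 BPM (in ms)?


Working:
One quarter-note beat = 60000 / BPM = 60000 / 132 ms
Duration = 60000 / 132
= 454.5 ms


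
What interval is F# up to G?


Letter names: F → G spans 2 letter names → a 2nd
Semitones: F# → G = 1 half-step
A 2nd of 1 semitone is a minor 2nd
= minor 2nd


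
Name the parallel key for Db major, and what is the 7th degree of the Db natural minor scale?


Let's work it out.
Parallel keys share the same tonic but differ in mode
Db major → parallel is Db minor
Db natural minor scale: Db Eb Fb Gb Ab Bbb Cb
= Db minor; 7th degree = Cb


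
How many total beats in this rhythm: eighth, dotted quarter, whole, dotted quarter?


Working:
Beat values:
  eighth = 0.5 beats
  dotted quarter = 1.5 beats
  whole = 4 beats
  dotted quarter = 1.5 beats
Sum = 0.5 + 1.5 + 4 + 1.5
= 7.5 beats


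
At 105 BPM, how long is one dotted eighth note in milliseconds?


Solution.
One quarter-note beat = 60000 / BPM = 60000 / 105 ms
Dotted eighth note = 3/4 × quarter note
Duration = 3/4 × 60000 / 105 = 45000 / 105
= 428.6 ms


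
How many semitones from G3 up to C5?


Working:
Absolute semitone position = octave×12 + chromatic position
G3: 3×12 + 7 = 43
C5: 5×12 + 0 = 60
Difference = 60 - 43 = 17
= 17 semitones


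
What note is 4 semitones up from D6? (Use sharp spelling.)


Step by step:
D6: chromatic position 2 in octave 6 → absolute = 6×12 + 2 = 74
Transpose up 4: 74 + 4 = 78
78 = 6×12 + 6 → F# in octave 6
Result = F#6


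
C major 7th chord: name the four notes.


Major 7th chord = root + major 3rd + perfect 5th + major 7th
Seventh chords stack in thirds, so the letter names are C-E-G-B
Root: C
Major 3rd above C: E
Perfect 5th above C: G
Major 7th above C: B
Chord = C E G B


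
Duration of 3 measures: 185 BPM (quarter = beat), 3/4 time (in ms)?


Solution.
Quarter-note beat duration = 60000 / 185 ms
Beats per measure (3/4) = 3
One measure = 3 × 60000 / 185 = 180000 / 185 ms
3 measures = 3 × 180000 / 185 = 540000 / 185
= 2918.9 ms


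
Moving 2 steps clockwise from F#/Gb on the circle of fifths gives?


Working:
Each clockwise step on the circle of fifths moves up a perfect 5th
From F#/Gb: F#/Gb → Db → Ab
= Ab


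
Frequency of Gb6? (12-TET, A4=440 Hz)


Working:
f = 440 × 2^(n/12) where n = semitones from A4
Gb6: 21 semitones from A4
f = 440 × 2^(21/12)
f = 1479.98 Hz


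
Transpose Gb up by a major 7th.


Step by step:
major 7th: 7 letter names, 11 semitones
Letter: G + 6 → F
Pitch: Gb + 11 semitones, spelled as an F → F
= F


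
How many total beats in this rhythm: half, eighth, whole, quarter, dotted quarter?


Step by step:
Beat values:
  half = 2 beats
  eighth = 0.5 beats
  whole = 4 beats
  quarter = 1 beat
  dotted quarter = 1.5 beats
Sum = 2 + 0.5 + 4 + 1 + 1.5
= 9 beats


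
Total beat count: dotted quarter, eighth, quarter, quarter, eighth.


Beat values:
  dotted quarter = 1.5 beats
  eighth = 0.5 beats
  quarter = 1 beat
  quarter = 1 beat
  eighth = 0.5 beats
Sum = 1.5 + 0.5 + 1 + 1 + 0.5
= 4.5 beats


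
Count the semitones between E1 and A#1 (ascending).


Absolute semitone position = octave×12 + chromatic position
E1: 1×12 + 4 = 16
A#1: 1×12 + 10 = 22
Difference = 22 - 16 = 6
= 6 semitones


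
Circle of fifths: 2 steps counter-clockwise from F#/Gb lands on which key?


Solution.
Each counter-clockwise step moves down a perfect 5th (= up a perfect 4th)
From F#/Gb: F#/Gb → B → E
= E


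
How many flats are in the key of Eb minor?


Step by step:
Flat minor keys: A(0), D(1), G(2), C(3), F(4), Bb(5), Eb(6), Ab(7)
Eb minor has 6 flats
Order of flats: Bb Eb Ab Db Gb Cb Fb → first 6: Bb, Eb, Ab, Db, Gb, Cb
= 6 flats


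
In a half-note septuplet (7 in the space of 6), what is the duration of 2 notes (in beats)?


Let's work it out.
Septuplet: 7 notes occupy the space of 6 half notes
Space = 6 × 2 = 12 beats
Each septuplet note = 12 / 7 = 12/7 beats
2 notes = 2 × 12/7 = 24/7
= 24/7 beats


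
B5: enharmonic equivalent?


Enharmonic notes sound the same pitch but are spelled with different letter names
B and Cb name the same pitch class
Octave numbers change at C, so B5 = Cb6
= Cb6


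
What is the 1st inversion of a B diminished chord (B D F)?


Step by step:
Root position: B D F
1st inversion: move root up an octave
Bass note: D
Notes (bottom to top) = D F B


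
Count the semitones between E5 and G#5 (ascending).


Let's work it out.
Absolute semitone position = octave×12 + chromatic position
E5: 5×12 + 4 = 64
G#5: 5×12 + 8 = 68
Difference = 68 - 64 = 4
= 4 semitones


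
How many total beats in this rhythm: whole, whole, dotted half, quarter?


Let's work it out.
Beat values:
  whole = 4 beats
  whole = 4 beats
  dotted half = 3 beats
  quarter = 1 beat
Sum = 4 + 4 + 3 + 1
= 12 beats


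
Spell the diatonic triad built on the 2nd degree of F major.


Reasoning:
F major scale: F G A Bb C D E
Diatonic triad on degree 2 stacks scale notes 2, 4, 6: G Bb D
G→Bb = 3 semitones; G→D = 7 semitones → minor triad
= G Bb D (minor)


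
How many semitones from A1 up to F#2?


Working:
Absolute semitone position = octave×12 + chromatic position
A1: 1×12 + 9 = 21
F#2: 2×12 + 6 = 30
Difference = 30 - 21 = 9
= 9 semitones


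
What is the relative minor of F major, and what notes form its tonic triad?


The relative minor shares the major's key signature and starts on its 6th degree
6th degree = a major 6th above the tonic; a major 6th above F is D
→ relative minor of F major is D minor
Tonic triad of D minor = root + minor 3rd + perfect 5th = D F A
= D minor; triad = D F A


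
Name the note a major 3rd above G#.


Working:
A 3rd spans 3 letter names, so from G we land on B
A major 3rd = 4 semitones above G#
Spell B at that pitch: B#
= B#


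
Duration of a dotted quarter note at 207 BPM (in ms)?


One quarter-note beat = 60000 / BPM = 60000 / 207 ms
Dotted quarter note = 3/2 × quarter note
Duration = 3/2 × 60000 / 207 = 90000 / 207
= 434.8 ms


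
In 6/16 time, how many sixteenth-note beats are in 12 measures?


Reasoning:
Time signature 6/16: the bottom number 16 means the sixteenth note gets one count
The top number 6 means 6 sixteenth-note beats per measure
Total = 6 × 12 measures
= 72 sixteenth-note beats


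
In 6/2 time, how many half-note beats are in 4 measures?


Working:
Time signature 6/2: the bottom number 2 means the half note gets one count
The top number 6 means 6 half-note beats per measure
Total = 6 × 4 measures
= 24 half-note beats
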